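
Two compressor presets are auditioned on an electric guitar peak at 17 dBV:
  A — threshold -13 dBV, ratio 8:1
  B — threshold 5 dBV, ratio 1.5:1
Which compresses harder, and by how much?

A, by 22.25 dB

A: 30 dB over, compressed to 3.75 dB over, so 26.25 dB of GR.
B: 12 dB over, compressed to 8 dB over, so 4 dB of GR.
A reduces 22.25 dB more.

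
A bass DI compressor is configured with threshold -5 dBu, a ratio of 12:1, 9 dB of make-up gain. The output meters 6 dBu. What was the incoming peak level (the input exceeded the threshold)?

Stripping the +9 dB make-up gives -3 dBu at the gain stage.
That's 2 dB above the -5 dBu threshold.
Input overshoot = R × output overshoot = 24 dB → input = -5 + 24 = 19 dBu.

19 dBu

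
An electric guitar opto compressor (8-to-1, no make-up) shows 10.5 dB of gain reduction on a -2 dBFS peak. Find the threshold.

-14 dBFS

Input is 12 dB above T (since output overshoot × R = input overshoot: (-12.5 − T)·8 = -2 − T gives T = -14 dBFS).
Check: -14 + (-2 − (-14))/8 = -14 + 1.5 = -12.5 dBFS. ✓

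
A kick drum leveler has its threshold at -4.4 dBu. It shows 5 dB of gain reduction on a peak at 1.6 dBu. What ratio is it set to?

6:1

Input overshoot = 1.6 − (-4.4) = 6 dB.
Output overshoot = 6 − 5 = 1 dB.
Ratio = input overshoot / output overshoot = 6 / 1 = 6.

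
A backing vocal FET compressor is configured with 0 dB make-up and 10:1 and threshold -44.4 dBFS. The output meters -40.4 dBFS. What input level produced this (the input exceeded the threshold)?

-4.4 dBFS

That's 4 dB above the -44.4 dBFS threshold.
Input overshoot = R × output overshoot = 40 dB → input = -44.4 + 40 = -4.4 dBFS.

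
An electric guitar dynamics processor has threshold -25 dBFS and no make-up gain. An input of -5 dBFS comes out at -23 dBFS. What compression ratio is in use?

10:1

Input overshoot = -5 − (-25) = 20 dB; output overshoot = -23 − (-25) = 2 dB.
Ratio = 20 / 2 = 10.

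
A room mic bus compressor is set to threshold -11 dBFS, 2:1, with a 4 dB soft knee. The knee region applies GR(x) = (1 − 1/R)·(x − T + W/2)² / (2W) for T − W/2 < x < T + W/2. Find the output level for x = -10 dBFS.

-10.5625 dBFS

x − T + W/2 = -10 − (-11) + 2 = 3.
GR = (1 − 1/2) × 3² / 8 = 0.5 × 9 / 8 = 0.5625 dB.
Output = -10 − 0.5625 = -10.5625 dBFS.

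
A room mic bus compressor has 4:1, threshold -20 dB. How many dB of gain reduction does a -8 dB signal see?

Overshoot = -8 − (-20) = 12 dB.
A 4:1 ratio leaves 3 dB of that excess.
So the signal is attenuated by 12 − 3 = 9 dB.

9 dB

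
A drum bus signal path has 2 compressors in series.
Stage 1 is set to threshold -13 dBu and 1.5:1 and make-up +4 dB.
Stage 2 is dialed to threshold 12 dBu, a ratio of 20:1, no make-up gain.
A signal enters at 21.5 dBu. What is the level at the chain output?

Stage 1: 21.5 dBu is 34.5 dB over -13 dBu; at 1.5:1 that becomes 23 dB over, giving 10 dBu; +4 dB make-up → 14 dBu.
Stage 2: 2 dB above 12 dBu, reduced 20:1 to 0.1 dB above → 12.1 dBu.

12.1 dBu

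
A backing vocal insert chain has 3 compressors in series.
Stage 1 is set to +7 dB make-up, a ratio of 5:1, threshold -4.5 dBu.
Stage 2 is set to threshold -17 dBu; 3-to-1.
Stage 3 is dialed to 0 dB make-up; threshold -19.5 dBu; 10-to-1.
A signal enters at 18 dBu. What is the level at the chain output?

Stage 1: 18 dBu is 22.5 dB over -4.5 dBu; at 5:1 that becomes 4.5 dB over, giving 0 dBu; +7 dB make-up → 7 dBu.
Stage 2: 24 dB above -17 dBu, reduced 3:1 to 8 dB above → -9 dBu.
Stage 3: -9 dBu is 10.5 dB over -19.5 dBu; at 10:1 that becomes 1.05 dB over, giving -18.45 dBu.

-18.45 dBu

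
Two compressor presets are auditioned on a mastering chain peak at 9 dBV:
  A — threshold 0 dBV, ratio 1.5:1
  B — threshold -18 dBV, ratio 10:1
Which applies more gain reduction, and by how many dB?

B, by 21.3 dB

A: 9 dB over, compressed to 6 dB over, so 3 dB of GR.
B: 27 dB over, compressed to 2.7 dB over, so 24.3 dB of GR.
B reduces 21.3 dB more.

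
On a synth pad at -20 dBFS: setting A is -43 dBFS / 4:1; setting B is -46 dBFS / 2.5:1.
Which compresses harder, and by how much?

A, by 1.65 dB

A: overshoot 23 dB → output overshoot 5.75 dB → GR 17.25 dB.
B: overshoot 26 dB → output overshoot 10.4 dB → GR 15.6 dB.
Difference: 1.65 dB in favour of A.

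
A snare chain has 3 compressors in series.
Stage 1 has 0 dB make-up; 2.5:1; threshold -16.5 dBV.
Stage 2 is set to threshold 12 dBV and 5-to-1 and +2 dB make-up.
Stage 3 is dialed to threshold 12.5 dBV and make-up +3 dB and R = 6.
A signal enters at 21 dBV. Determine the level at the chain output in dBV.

3.5 dBV

Stage 1: 37.5 dB above -16.5 dBV, reduced 2.5:1 to 15 dB above → -1.5 dBV.
Stage 2: -1.5 dBV ≤ 12 dBV, so stage 2 doesn't engage; make-up brings it to 0.5 dBV.
Stage 3: 0.5 dBV is at or below the 12.5 dBV threshold — no compression; make-up brings it to 3.5 dBV.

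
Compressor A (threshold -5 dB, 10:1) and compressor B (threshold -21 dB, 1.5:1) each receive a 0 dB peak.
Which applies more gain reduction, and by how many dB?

B, by 2.5 dB

A: overshoot 5 dB → output overshoot 0.5 dB → GR 4.5 dB.
B: overshoot 21 dB → output overshoot 14 dB → GR 7 dB.
B applies 2.5 dB more gain reduction.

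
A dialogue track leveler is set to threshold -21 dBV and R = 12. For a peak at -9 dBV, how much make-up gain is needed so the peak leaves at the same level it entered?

Overshoot 12 dB → 12/12 = 1 dB after compression, so the compressed level is -21 + 1 = -20 dBV.
Make-up = target − compressed = -9 − (-20) = 11 dB.

11 dB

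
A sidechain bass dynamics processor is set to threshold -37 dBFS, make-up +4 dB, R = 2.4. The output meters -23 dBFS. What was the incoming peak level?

-13 dBFS

Remove make-up: -23 − 4 = -27 dBFS.
The compressed level sits -27 − (-37) = 10 dB over threshold.
Before 2.4:1 compression the overshoot was 10 × 2.4 = 24 dB, so input = -37 + 24 = -13 dBFS.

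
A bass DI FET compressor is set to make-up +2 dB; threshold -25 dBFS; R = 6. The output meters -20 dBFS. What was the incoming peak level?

-7 dBFS

Before make-up, the level was -20 − 2 = -22 dBFS.
That's 3 dB above the -25 dBFS threshold.
Input overshoot = R × output overshoot = 18 dB → input = -25 + 18 = -7 dBFS.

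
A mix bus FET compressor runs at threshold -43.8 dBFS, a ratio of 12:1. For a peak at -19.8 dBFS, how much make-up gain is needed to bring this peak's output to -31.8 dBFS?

10 dB

Overshoot 24 dB → 24/12 = 2 dB after compression, so the compressed level is -43.8 + 2 = -41.8 dBFS.
Make-up = target − compressed = -31.8 − (-41.8) = 10 dB.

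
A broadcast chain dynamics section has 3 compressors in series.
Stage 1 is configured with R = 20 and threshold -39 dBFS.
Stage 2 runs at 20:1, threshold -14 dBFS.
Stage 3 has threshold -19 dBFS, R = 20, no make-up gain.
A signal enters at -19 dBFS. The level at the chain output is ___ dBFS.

Stage 1: -19 dBFS is 20 dB over -39 dBFS; at 20:1 that becomes 1 dB over, giving -38 dBFS.
Stage 2: -38 dBFS is at or below the -14 dBFS threshold — no compression; output -38 dBFS.
Stage 3: -38 dBFS ≤ -19 dBFS, so stage 3 doesn't engage; output -38 dBFS.

-38 dBFS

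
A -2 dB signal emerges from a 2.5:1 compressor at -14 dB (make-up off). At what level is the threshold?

Gain reduction = -2 − (-14) = 12 dB; output overshoot = GR / (R − 1) = 12 / 1.5 = 8 dB.
Threshold = output − output overshoot = -14 − 8 = -22 dB.

-22 dB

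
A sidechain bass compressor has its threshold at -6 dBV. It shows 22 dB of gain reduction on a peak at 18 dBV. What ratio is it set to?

Input overshoot = 18 − (-6) = 24 dB.
Output overshoot = 24 − 22 = 2 dB.
Ratio = input overshoot / output overshoot = 24 / 2 = 12.

12:1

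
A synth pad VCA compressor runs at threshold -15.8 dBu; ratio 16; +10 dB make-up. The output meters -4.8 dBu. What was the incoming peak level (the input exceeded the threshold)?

0.2 dBu

Stripping the +10 dB make-up gives -14.8 dBu at the gain stage.
Post-compression overshoot = -14.8 − (-15.8) = 1 dB.
Before 16:1 compression the overshoot was 1 × 16 = 16 dB, so input = -15.8 + 16 = 0.2 dBu.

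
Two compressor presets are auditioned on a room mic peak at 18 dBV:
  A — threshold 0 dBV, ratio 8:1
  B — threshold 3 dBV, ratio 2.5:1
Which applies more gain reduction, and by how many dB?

A, by 6.75 dB

A: 18 dB over, compressed to 2.25 dB over, so 15.75 dB of GR.
B: 15 dB over, compressed to 6 dB over, so 9 dB of GR.
A applies 6.75 dB more gain reduction.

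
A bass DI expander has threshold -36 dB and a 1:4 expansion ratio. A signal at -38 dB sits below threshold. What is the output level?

-44 dB

Undershoot = (-36) − (-38) = 2 dB.
At 1:4, that expands to 8 dB under threshold.
Output = -36 − 8 = -44 dB.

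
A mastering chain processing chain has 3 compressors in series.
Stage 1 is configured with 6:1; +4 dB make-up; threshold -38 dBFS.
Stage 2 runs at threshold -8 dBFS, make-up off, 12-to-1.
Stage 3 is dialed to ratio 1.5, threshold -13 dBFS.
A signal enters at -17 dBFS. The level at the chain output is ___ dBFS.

Stage 1: -17 dBFS is 21 dB over -38 dBFS; at 6:1 that becomes 3.5 dB over, giving -34.5 dBFS; +4 dB make-up → -30.5 dBFS.
Stage 2: below threshold (-30.5 ≤ -8); passes unchanged; output -30.5 dBFS.
Stage 3: -30.5 dBFS ≤ -13 dBFS, so stage 3 doesn't engage; output -30.5 dBFS.

-30.5 dBFS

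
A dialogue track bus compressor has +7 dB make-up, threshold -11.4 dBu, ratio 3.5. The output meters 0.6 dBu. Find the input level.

Remove make-up: 0.6 − 7 = -6.4 dBu.
Post-compression overshoot = -6.4 − (-11.4) = 5 dB.
Input overshoot = R × output overshoot = 17.5 dB → input = -11.4 + 17.5 = 6.1 dBu.

6.1 dBu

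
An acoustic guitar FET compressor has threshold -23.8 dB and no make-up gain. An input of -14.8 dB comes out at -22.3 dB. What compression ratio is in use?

Input overshoot = -14.8 − (-23.8) = 9 dB; output overshoot = -22.3 − (-23.8) = 1.5 dB.
Ratio = 9 / 1.5 = 6.

6:1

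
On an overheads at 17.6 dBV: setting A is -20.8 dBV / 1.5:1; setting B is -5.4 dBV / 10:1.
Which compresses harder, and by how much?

B, by 7.9 dB

A: overshoot 38.4 dB → output overshoot 25.6 dB → GR 12.8 dB.
B: overshoot 23 dB → output overshoot 2.3 dB → GR 20.7 dB.
B applies 7.9 dB more gain reduction.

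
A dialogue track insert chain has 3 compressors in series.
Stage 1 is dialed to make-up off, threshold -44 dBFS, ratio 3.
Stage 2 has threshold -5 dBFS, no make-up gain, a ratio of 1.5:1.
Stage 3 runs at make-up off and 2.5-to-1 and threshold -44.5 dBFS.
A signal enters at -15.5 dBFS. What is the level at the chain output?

-40.5 dBFS

Stage 1: overshoot 28.5 dB → 28.5/3 = 9.5 dB → -34.5 dBFS.
Stage 2: -34.5 dBFS ≤ -5 dBFS, so stage 2 doesn't engage; output -34.5 dBFS.
Stage 3: 10 dB above -44.5 dBFS, reduced 2.5:1 to 4 dB above → -40.5 dBFS.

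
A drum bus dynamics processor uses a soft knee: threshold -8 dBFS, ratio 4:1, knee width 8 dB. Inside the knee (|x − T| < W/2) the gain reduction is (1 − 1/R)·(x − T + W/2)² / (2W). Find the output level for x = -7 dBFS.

-8.171875 dBFS

x − T + W/2 = -7 − (-8) + 4 = 5.
GR = (1 − 1/4) × 5² / 16 = 0.75 × 25 / 16 = 1.171875 dB.
Output = -7 − 1.171875 = -8.171875 dBFS.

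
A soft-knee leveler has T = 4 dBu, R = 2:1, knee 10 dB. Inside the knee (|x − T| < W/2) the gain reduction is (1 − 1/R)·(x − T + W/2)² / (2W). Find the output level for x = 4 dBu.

3.375 dBu

x − T + W/2 = 4 − 4 + 5 = 5.
GR = (1 − 1/2) × 5² / 20 = 0.5 × 25 / 20 = 0.625 dB.
Output = 4 − 0.625 = 3.375 dBu.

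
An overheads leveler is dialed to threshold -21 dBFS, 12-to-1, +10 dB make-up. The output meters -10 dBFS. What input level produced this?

-9 dBFS

Stripping the +10 dB make-up gives -20 dBFS at the gain stage.
That's 1 dB above the -21 dBFS threshold.
Before 12:1 compression the overshoot was 1 × 12 = 12 dB, so input = -21 + 12 = -9 dBFS.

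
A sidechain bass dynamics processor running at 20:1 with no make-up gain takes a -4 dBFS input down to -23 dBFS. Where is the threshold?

Let T be the threshold. Output overshoot = (input overshoot)/R, so -23 − T = (-4 − T)/20.
20·(-23 − T) = -4 − T → 19·T = -460 − (-4) = -456.
T = -456/19 = -24 dBFS.

-24 dBFS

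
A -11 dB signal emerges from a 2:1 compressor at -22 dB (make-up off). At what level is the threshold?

Let T be the threshold. Output overshoot = (input overshoot)/R, so -22 − T = (-11 − T)/2.
2·(-22 − T) = -11 − T → 1·T = -44 − (-11) = -33.
T = -33/1 = -33 dB.

-33 dB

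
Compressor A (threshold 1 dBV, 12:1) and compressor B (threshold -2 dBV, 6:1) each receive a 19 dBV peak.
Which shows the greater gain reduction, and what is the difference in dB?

A: overshoot 18 dB → output overshoot 1.5 dB → GR 16.5 dB.
B: overshoot 21 dB → output overshoot 3.5 dB → GR 17.5 dB.
B reduces 1 dB more.

B, by 1 dB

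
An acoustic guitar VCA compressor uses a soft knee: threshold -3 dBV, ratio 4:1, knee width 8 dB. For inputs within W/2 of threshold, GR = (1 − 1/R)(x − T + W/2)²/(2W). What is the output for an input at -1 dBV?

x − T + W/2 = -1 − (-3) + 4 = 6.
GR = (1 − 1/4) × 6² / 16 = 0.75 × 36 / 16 = 1.6875 dB.
Output = -1 − 1.6875 = -2.6875 dBV.

-2.6875 dBV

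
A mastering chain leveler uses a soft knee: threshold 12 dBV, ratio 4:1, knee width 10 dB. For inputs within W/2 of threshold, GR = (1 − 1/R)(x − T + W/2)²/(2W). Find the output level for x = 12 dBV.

x − T + W/2 = 12 − 12 + 5 = 5.
GR = (1 − 1/4) × 5² / 20 = 0.75 × 25 / 20 = 0.9375 dB.
Output = 12 − 0.9375 = 11.0625 dBV.

11.0625 dBV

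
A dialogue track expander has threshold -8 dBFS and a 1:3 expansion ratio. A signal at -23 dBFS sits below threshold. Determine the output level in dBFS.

Undershoot = (-8) − (-23) = 15 dB.
At 1:3, that expands to 45 dB under threshold.
Output = -8 − 45 = -53 dBFS.

-53 dBFS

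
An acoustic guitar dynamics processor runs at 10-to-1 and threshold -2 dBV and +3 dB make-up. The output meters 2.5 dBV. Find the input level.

13 dBV

Before make-up, the level was 2.5 − 3 = -0.5 dBV.
That's 1.5 dB above the -2 dBV threshold.
Input overshoot = R × output overshoot = 15 dB → input = -2 + 15 = 13 dBV.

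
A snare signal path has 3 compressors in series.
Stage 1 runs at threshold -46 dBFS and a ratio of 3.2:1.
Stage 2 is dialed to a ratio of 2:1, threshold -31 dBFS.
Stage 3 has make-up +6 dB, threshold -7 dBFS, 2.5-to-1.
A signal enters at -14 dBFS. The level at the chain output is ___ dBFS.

-30 dBFS

Stage 1: -14 dBFS is 32 dB over -46 dBFS; at 3.2:1 that becomes 10 dB over, giving -36 dBFS.
Stage 2: -36 dBFS ≤ -31 dBFS, so stage 2 doesn't engage; output -36 dBFS.
Stage 3: -36 dBFS is at or below the -7 dBFS threshold — no compression; make-up brings it to -30 dBFS.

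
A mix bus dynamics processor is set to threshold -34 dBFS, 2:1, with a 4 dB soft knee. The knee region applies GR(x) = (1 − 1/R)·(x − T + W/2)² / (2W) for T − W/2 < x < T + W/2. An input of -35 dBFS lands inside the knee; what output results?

-35.0625 dBFS

x − T + W/2 = -35 − (-34) + 2 = 1.
GR = (1 − 1/2) × 1² / 8 = 0.5 × 1 / 8 = 0.0625 dB.
Output = -35 − 0.0625 = -35.0625 dBFS.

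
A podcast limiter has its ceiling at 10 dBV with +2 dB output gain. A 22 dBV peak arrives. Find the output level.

A brickwall limiter is an ∞:1 compressor: any input above the ceiling is clamped to 10 dBV.
Output gain then adds 2 dB: 10 + 2 = 12 dBV.

12 dBV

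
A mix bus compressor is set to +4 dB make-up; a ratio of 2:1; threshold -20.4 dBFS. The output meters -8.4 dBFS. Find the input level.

-4.4 dBFS

Remove make-up: -8.4 − 4 = -12.4 dBFS.
Post-compression overshoot = -12.4 − (-20.4) = 8 dB.
Undo the ratio: input overshoot = 8 × 2 = 16 dB, giving input = -4.4 dBFS.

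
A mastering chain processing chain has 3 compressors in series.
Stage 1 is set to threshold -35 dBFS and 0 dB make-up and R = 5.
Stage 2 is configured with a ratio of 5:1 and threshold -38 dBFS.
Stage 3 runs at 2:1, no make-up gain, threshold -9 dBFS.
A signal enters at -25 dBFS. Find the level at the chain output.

-37 dBFS

Stage 1: overshoot 10 dB → 10/5 = 2 dB → -33 dBFS.
Stage 2: overshoot 5 dB → 5/5 = 1 dB → -37 dBFS.
Stage 3: -37 dBFS ≤ -9 dBFS, so stage 3 doesn't engage; output -37 dBFS.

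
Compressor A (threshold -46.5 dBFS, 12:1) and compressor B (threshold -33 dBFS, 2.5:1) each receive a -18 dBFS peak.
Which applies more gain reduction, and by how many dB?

A, by 17.125 dB

A: 28.5 dB over, compressed to 2.375 dB over, so 26.125 dB of GR.
B: 15 dB over, compressed to 6 dB over, so 9 dB of GR.
Difference: 17.125 dB in favour of A.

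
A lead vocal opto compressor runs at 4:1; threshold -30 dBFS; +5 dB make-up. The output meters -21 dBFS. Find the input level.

-14 dBFS

Remove make-up: -21 − 5 = -26 dBFS.
That's 4 dB above the -30 dBFS threshold.
Input overshoot = R × output overshoot = 16 dB → input = -30 + 16 = -14 dBFS.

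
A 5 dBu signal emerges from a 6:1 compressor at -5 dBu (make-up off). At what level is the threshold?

-7 dBu

Gain reduction = 5 − (-5) = 10 dB; output overshoot = GR / (R − 1) = 10 / 5 = 2 dB.
Threshold = output − output overshoot = -5 − 2 = -7 dBu.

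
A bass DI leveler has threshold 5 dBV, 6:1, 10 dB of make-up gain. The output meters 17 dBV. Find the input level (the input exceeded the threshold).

Before make-up, the level was 17 − 10 = 7 dBV.
That's 2 dB above the 5 dBV threshold.
Input overshoot = R × output overshoot = 12 dB → input = 5 + 12 = 17 dBV.

17 dBV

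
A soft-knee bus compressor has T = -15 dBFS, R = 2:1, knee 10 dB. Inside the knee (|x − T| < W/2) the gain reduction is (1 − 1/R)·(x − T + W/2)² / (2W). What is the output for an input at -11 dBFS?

x − T + W/2 = -11 − (-15) + 5 = 9.
GR = (1 − 1/2) × 9² / 20 = 0.5 × 81 / 20 = 2.025 dB.
Output = -11 − 2.025 = -13.025 dBFS.

-13.025 dBFS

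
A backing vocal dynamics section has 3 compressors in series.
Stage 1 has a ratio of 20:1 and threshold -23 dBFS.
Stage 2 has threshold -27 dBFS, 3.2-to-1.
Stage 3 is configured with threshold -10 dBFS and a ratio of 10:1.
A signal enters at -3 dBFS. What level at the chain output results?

Stage 1: 20 dB above -23 dBFS, reduced 20:1 to 1 dB above → -22 dBFS.
Stage 2: 5 dB above -27 dBFS, reduced 3.2:1 to 1.5625 dB above → -25.4375 dBFS.
Stage 3: below threshold (-25.4375 ≤ -10); passes unchanged; output -25.4375 dBFS.

-25.4375 dBFS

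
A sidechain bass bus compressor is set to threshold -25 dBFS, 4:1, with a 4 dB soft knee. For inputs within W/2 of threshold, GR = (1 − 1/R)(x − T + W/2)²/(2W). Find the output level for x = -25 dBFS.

x − T + W/2 = -25 − (-25) + 2 = 2.
GR = (1 − 1/4) × 2² / 8 = 0.75 × 4 / 8 = 0.375 dB.
Output = -25 − 0.375 = -25.375 dBFS.

-25.375 dBFS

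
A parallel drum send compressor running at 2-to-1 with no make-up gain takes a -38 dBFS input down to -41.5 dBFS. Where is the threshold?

Gain reduction = -38 − (-41.5) = 3.5 dB; output overshoot = GR / (R − 1) = 3.5 / 1 = 3.5 dB.
Threshold = output − output overshoot = -41.5 − 3.5 = -45 dBFS.

-45 dBFS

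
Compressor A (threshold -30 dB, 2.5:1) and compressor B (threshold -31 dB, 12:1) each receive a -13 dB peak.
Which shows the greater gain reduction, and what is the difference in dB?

B, by 6.3 dB

A: GR = 17 − 17/2.5 = 10.2 dB.
B: GR = 18 − 18/12 = 16.5 dB.
Difference: 6.3 dB in favour of B.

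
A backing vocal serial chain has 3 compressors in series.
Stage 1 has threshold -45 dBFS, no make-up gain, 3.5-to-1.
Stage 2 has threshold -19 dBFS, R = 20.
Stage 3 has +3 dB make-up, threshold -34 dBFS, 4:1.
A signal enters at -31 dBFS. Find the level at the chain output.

-38 dBFS

Stage 1: -31 dBFS is 14 dB over -45 dBFS; at 3.5:1 that becomes 4 dB over, giving -41 dBFS.
Stage 2: below threshold (-41 ≤ -19); passes unchanged; output -41 dBFS.
Stage 3: below threshold (-41 ≤ -34); passes unchanged; make-up brings it to -38 dBFS.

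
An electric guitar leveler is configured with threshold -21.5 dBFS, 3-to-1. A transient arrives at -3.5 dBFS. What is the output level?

-15.5 dBFS

-3.5 dBFS sits 18 dB over threshold.
At 3:1 the overshoot is divided by 3, leaving 6 dB above threshold.
Output = -21.5 + 6 = -15.5 dBFS.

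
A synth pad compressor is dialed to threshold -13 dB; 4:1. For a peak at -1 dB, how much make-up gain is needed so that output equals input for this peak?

Without make-up, output = threshold + overshoot/4 = -13 + 3 = -10 dB.
Gap to target: 9 dB.

9 dB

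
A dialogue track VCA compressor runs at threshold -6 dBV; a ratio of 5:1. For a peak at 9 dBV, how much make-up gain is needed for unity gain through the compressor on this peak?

12 dB

The peak compresses to -6 + 15/5 = -3 dBV.
To reach 9 dBV requires 9 − (-3) = 12 dB of make-up.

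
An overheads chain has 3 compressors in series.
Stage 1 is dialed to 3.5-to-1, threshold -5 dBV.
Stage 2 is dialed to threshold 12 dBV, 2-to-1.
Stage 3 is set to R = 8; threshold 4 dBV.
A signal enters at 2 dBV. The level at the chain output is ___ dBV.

-3 dBV

Stage 1: overshoot 7 dB → 7/3.5 = 2 dB → -3 dBV.
Stage 2: below threshold (-3 ≤ 12); passes unchanged; output -3 dBV.
Stage 3: -3 dBV ≤ 4 dBV, so stage 3 doesn't engage; output -3 dBV.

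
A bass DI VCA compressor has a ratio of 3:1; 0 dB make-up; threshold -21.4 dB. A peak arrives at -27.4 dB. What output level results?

-27.4 dB

-27.4 dB is 6 dB below the -21.4 dB threshold, so no gain reduction is applied.
Output = input = -27.4 dB.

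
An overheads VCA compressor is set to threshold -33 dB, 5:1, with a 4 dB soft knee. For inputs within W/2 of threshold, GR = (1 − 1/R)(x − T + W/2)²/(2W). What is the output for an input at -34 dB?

-34.1 dB

x − T + W/2 = -34 − (-33) + 2 = 1.
GR = (1 − 1/5) × 1² / 8 = 0.8 × 1 / 8 = 0.1 dB.
Output = -34 − 0.1 = -34.1 dB.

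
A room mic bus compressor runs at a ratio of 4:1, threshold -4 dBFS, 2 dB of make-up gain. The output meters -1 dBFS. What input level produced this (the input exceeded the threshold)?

0 dBFS

Before make-up, the level was -1 − 2 = -3 dBFS.
That's 1 dB above the -4 dBFS threshold.
Undo the ratio: input overshoot = 1 × 4 = 4 dB, giving input = 0 dBFS.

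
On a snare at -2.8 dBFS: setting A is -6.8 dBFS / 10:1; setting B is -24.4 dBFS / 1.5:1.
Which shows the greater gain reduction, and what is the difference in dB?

B, by 3.6 dB

A: 4 dB over, compressed to 0.4 dB over, so 3.6 dB of GR.
B: 21.6 dB over, compressed to 14.4 dB over, so 7.2 dB of GR.
Difference: 3.6 dB in favour of B.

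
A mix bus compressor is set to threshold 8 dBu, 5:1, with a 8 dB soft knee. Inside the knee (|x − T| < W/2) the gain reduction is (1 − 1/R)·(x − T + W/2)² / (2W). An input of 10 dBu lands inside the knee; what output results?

8.2 dBu

x − T + W/2 = 10 − 8 + 4 = 6.
GR = (1 − 1/5) × 6² / 16 = 0.8 × 36 / 16 = 1.8 dB.
Output = 10 − 1.8 = 8.2 dBu.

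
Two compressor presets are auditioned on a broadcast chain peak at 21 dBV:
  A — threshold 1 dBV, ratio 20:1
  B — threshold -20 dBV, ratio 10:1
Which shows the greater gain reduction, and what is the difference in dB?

A: GR = 20 − 20/20 = 19 dB.
B: GR = 41 − 41/10 = 36.9 dB.
B reduces 17.9 dB more.

B, by 17.9 dB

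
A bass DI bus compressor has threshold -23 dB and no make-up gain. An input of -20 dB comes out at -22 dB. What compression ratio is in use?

Input overshoot = -20 − (-23) = 3 dB; output overshoot = -22 − (-23) = 1 dB.
Ratio = 3 / 1 = 3.

3:1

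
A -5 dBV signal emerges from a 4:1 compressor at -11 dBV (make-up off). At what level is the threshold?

Gain reduction = -5 − (-11) = 6 dB; output overshoot = GR / (R − 1) = 6 / 3 = 2 dB.
Threshold = output − output overshoot = -11 − 2 = -13 dBV.

-13 dBV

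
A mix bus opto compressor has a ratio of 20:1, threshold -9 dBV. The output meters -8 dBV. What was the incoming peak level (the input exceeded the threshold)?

The compressed level sits -8 − (-9) = 1 dB over threshold.
Input overshoot = R × output overshoot = 20 dB → input = -9 + 20 = 11 dBV.

11 dBV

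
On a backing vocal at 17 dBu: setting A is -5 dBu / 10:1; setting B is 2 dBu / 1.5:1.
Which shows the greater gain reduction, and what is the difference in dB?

A: overshoot 22 dB → output overshoot 2.2 dB → GR 19.8 dB.
B: overshoot 15 dB → output overshoot 10 dB → GR 5 dB.
A reduces 14.8 dB more.

A, by 14.8 dB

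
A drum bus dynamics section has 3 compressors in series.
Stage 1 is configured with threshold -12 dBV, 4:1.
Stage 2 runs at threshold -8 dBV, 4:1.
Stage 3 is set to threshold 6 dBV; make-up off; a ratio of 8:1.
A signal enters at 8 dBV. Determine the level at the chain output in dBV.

Stage 1: 20 dB above -12 dBV, reduced 4:1 to 5 dB above → -7 dBV.
Stage 2: 1 dB above -8 dBV, reduced 4:1 to 0.25 dB above → -7.75 dBV.
Stage 3: -7.75 dBV is at or below the 6 dBV threshold — no compression; output -7.75 dBV.

-7.75 dBV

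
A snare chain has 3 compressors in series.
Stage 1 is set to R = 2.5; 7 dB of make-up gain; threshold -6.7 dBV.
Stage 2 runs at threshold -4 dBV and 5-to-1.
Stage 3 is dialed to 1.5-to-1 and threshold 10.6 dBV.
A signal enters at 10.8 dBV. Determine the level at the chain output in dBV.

-1.74 dBV

Stage 1: 10.8 dBV is 17.5 dB over -6.7 dBV; at 2.5:1 that becomes 7 dB over, giving 0.3 dBV; +7 dB make-up → 7.3 dBV.
Stage 2: overshoot 11.3 dB → 11.3/5 = 2.26 dB → -1.74 dBV.
Stage 3: below threshold (-1.74 ≤ 10.6); passes unchanged; output -1.74 dBV.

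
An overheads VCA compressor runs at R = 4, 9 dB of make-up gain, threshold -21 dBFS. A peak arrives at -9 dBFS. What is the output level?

-9 dBFS

The input is 12 dB above the -21 dBFS threshold.
At 4:1 the overshoot is divided by 4, leaving 3 dB above threshold.
That puts the output at -18 dBFS; make-up adds 9 dB, giving -9 dBFS.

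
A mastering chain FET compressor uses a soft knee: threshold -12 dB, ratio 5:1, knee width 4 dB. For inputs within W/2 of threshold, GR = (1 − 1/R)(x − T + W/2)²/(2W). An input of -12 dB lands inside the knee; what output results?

x − T + W/2 = -12 − (-12) + 2 = 2.
GR = (1 − 1/5) × 2² / 8 = 0.8 × 4 / 8 = 0.4 dB.
Output = -12 − 0.4 = -12.4 dB.

-12.4 dB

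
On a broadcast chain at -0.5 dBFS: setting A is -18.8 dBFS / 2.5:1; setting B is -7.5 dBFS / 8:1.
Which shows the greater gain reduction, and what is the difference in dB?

A: GR = 18.3 − 18.3/2.5 = 10.98 dB.
B: GR = 7 − 7/8 = 6.125 dB.
A applies 4.855 dB more gain reduction.

A, by 4.855 dB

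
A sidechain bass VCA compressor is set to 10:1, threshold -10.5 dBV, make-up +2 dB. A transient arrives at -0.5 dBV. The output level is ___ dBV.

-7.5 dBV

Overshoot: -0.5 − (-10.5) = 10 dB.
At 10:1 the overshoot is divided by 10, leaving 1 dB above threshold.
So the level is -10.5 + 1 = -9.5 dBV; make-up adds 2 dB, giving -7.5 dBV.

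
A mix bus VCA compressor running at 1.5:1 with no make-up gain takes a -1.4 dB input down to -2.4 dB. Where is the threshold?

-4.4 dB

Gain reduction = -1.4 − (-2.4) = 1 dB; output overshoot = GR / (R − 1) = 1 / 0.5 = 2 dB.
Threshold = output − output overshoot = -2.4 − 2 = -4.4 dB.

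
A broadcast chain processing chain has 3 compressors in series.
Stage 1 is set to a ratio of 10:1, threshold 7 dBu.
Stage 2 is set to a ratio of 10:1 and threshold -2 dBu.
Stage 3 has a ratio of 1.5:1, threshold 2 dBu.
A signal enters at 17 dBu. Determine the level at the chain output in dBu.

-1 dBu

Stage 1: 10 dB above 7 dBu, reduced 10:1 to 1 dB above → 8 dBu.
Stage 2: 8 dBu is 10 dB over -2 dBu; at 10:1 that becomes 1 dB over, giving -1 dBu.
Stage 3: -1 dBu is at or below the 2 dBu threshold — no compression; output -1 dBu.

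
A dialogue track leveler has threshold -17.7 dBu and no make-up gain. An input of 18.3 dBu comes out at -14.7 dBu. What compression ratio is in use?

12:1

Input overshoot = 18.3 − (-17.7) = 36 dB; output overshoot = -14.7 − (-17.7) = 3 dB.
Ratio = 36 / 3 = 12.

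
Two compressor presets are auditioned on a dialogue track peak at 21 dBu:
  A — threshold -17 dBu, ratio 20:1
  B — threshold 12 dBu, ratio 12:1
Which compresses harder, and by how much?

A, by 27.85 dB

A: GR = 38 − 38/20 = 36.1 dB.
B: GR = 9 − 9/12 = 8.25 dB.
A applies 27.85 dB more gain reduction.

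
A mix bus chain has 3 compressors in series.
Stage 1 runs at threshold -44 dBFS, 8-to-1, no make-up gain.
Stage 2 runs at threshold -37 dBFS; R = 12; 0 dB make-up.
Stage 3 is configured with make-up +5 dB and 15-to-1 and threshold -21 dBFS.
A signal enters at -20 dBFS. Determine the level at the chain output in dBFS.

Stage 1: overshoot 24 dB → 24/8 = 3 dB → -41 dBFS.
Stage 2: below threshold (-41 ≤ -37); passes unchanged; output -41 dBFS.
Stage 3: -41 dBFS is at or below the -21 dBFS threshold — no compression; make-up brings it to -36 dBFS.

-36 dBFS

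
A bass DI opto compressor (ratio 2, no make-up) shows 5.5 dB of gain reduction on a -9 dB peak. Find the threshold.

-20 dB

Input is 11 dB above T (since output overshoot × R = input overshoot: (-14.5 − T)·2 = -9 − T gives T = -20 dB).
Check: -20 + (-9 − (-20))/2 = -20 + 5.5 = -14.5 dB. ✓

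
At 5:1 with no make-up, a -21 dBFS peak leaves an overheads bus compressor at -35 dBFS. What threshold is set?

Let T be the threshold. Output overshoot = (input overshoot)/R, so -35 − T = (-21 − T)/5.
5·(-35 − T) = -21 − T → 4·T = -175 − (-21) = -154.
T = -154/4 = -38.5 dBFS.

-38.5 dBFS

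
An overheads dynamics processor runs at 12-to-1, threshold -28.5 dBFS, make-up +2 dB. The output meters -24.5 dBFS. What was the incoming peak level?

-4.5 dBFS

Before make-up, the level was -24.5 − 2 = -26.5 dBFS.
That's 2 dB above the -28.5 dBFS threshold.
Before 12:1 compression the overshoot was 2 × 12 = 24 dB, so input = -28.5 + 24 = -4.5 dBFS.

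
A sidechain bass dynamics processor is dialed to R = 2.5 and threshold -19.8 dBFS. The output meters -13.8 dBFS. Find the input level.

-4.8 dBFS

The compressed level sits -13.8 − (-19.8) = 6 dB over threshold.
Before 2.5:1 compression the overshoot was 6 × 2.5 = 15 dB, so input = -19.8 + 15 = -4.8 dBFS.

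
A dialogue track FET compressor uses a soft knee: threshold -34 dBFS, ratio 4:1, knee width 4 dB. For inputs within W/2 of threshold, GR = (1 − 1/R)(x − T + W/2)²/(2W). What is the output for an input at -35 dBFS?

x − T + W/2 = -35 − (-34) + 2 = 1.
GR = (1 − 1/4) × 1² / 8 = 0.75 × 1 / 8 = 0.09375 dB.
Output = -35 − 0.09375 = -35.09375 dBFS.

-35.09375 dBFS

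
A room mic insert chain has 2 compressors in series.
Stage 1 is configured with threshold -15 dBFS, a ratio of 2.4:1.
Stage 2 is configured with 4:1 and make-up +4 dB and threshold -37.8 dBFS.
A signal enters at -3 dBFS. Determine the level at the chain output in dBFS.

Stage 1: -3 dBFS is 12 dB over -15 dBFS; at 2.4:1 that becomes 5 dB over, giving -10 dBFS.
Stage 2: -10 dBFS is 27.8 dB over -37.8 dBFS; at 4:1 that becomes 6.95 dB over, giving -30.85 dBFS; +4 dB make-up → -26.85 dBFS.

-26.85 dBFS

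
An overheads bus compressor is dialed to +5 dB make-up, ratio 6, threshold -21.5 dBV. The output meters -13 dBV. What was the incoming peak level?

Before make-up, the level was -13 − 5 = -18 dBV.
The compressed level sits -18 − (-21.5) = 3.5 dB over threshold.
Input overshoot = R × output overshoot = 21 dB → input = -21.5 + 21 = -0.5 dBV.

-0.5 dBV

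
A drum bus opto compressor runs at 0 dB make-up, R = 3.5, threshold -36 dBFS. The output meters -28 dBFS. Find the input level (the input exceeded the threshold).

-8 dBFS

Post-compression overshoot = -28 − (-36) = 8 dB.
Input overshoot = R × output overshoot = 28 dB → input = -36 + 28 = -8 dBFS.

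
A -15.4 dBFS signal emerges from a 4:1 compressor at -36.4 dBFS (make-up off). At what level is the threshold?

-43.4 dBFS

Gain reduction = -15.4 − (-36.4) = 21 dB; output overshoot = GR / (R − 1) = 21 / 3 = 7 dB.
Threshold = output − output overshoot = -36.4 − 7 = -43.4 dBFS.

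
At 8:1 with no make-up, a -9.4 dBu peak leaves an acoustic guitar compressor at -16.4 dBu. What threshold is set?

-17.4 dBu

Let T be the threshold. Output overshoot = (input overshoot)/R, so -16.4 − T = (-9.4 − T)/8.
8·(-16.4 − T) = -9.4 − T → 7·T = -131.2 − (-9.4) = -121.8.
T = -121.8/7 = -17.4 dBu.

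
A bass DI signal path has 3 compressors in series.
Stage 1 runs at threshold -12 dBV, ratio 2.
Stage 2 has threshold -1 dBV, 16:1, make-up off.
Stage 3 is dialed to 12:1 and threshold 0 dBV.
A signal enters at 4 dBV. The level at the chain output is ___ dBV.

Stage 1: 4 dBV is 16 dB over -12 dBV; at 2:1 that becomes 8 dB over, giving -4 dBV.
Stage 2: below threshold (-4 ≤ -1); passes unchanged; output -4 dBV.
Stage 3: -4 dBV is at or below the 0 dBV threshold — no compression; output -4 dBV.

-4 dBV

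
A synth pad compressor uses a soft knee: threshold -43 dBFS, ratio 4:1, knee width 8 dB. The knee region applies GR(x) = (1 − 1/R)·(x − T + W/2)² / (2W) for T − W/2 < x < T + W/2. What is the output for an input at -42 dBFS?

-43.171875 dBFS

x − T + W/2 = -42 − (-43) + 4 = 5.
GR = (1 − 1/4) × 5² / 16 = 0.75 × 25 / 16 = 1.171875 dB.
Output = -42 − 1.171875 = -43.171875 dBFS.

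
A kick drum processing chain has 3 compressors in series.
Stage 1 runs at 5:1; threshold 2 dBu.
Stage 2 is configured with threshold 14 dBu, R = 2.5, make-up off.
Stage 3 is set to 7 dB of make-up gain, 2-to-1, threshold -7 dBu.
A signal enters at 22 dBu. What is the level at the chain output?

6.5 dBu

Stage 1: overshoot 20 dB → 20/5 = 4 dB → 6 dBu.
Stage 2: below threshold (6 ≤ 14); passes unchanged; output 6 dBu.
Stage 3: overshoot 13 dB → 13/2 = 6.5 dB → -0.5 dBu; +7 dB make-up → 6.5 dBu.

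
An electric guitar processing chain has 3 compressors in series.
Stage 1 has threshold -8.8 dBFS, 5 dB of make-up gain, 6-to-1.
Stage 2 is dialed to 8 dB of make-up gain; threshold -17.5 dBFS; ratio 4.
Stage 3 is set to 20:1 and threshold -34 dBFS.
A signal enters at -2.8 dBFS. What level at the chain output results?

Stage 1: overshoot 6 dB → 6/6 = 1 dB → -7.8 dBFS; +5 dB make-up → -2.8 dBFS.
Stage 2: -2.8 dBFS is 14.7 dB over -17.5 dBFS; at 4:1 that becomes 3.675 dB over, giving -13.825 dBFS; +8 dB make-up → -5.825 dBFS.
Stage 3: overshoot 28.175 dB → 28.175/20 = 1.40875 dB → -32.59125 dBFS.

-32.59125 dBFS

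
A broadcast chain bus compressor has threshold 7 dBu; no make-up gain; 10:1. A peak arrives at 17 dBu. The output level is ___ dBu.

8 dBu

The input is 10 dB above the 7 dBu threshold.
At 10:1 the overshoot is divided by 10, leaving 1 dB above threshold.
That puts the output at 8 dBu.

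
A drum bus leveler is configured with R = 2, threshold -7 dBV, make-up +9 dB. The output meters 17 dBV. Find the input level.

Before make-up, the level was 17 − 9 = 8 dBV.
That's 15 dB above the -7 dBV threshold.
Input overshoot = R × output overshoot = 30 dB → input = -7 + 30 = 23 dBV.

23 dBV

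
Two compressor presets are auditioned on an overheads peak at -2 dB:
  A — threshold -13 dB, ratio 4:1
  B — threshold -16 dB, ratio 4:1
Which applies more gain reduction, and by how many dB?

A: GR = 11 − 11/4 = 8.25 dB.
B: GR = 14 − 14/4 = 10.5 dB.
B applies 2.25 dB more gain reduction.

B, by 2.25 dB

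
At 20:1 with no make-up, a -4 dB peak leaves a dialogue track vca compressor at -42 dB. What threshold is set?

-44 dB

Input is 40 dB above T (since output overshoot × R = input overshoot: (-42 − T)·20 = -4 − T gives T = -44 dB).
Check: -44 + (-4 − (-44))/20 = -44 + 2 = -42 dB. ✓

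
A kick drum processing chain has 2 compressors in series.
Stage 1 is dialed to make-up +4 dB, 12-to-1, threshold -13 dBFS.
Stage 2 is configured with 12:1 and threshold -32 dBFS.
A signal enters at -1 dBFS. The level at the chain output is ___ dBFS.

Stage 1: 12 dB above -13 dBFS, reduced 12:1 to 1 dB above → -12 dBFS; +4 dB make-up → -8 dBFS.
Stage 2: 24 dB above -32 dBFS, reduced 12:1 to 2 dB above → -30 dBFS.

-30 dBFS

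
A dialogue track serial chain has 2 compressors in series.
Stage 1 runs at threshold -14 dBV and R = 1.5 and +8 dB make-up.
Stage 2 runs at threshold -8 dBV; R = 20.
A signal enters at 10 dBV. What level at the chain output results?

Stage 1: 10 dBV is 24 dB over -14 dBV; at 1.5:1 that becomes 16 dB over, giving 2 dBV; +8 dB make-up → 10 dBV.
Stage 2: 18 dB above -8 dBV, reduced 20:1 to 0.9 dB above → -7.1 dBV.

-7.1 dBV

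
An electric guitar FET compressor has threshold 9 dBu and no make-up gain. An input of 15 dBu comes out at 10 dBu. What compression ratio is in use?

Input overshoot = 15 − 9 = 6 dB; output overshoot = 10 − 9 = 1 dB.
Ratio = 6 / 1 = 6.

6:1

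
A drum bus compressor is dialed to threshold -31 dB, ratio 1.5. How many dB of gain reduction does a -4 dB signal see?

-4 dB exceeds the threshold by 27 dB.
After 1.5:1 compression the overshoot becomes 27/1.5 = 18 dB.
GR = overshoot in − overshoot out = 27 − 18 = 9 dB.

9 dB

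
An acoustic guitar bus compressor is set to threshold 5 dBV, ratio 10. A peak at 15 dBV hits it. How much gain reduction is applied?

9 dB

15 dBV exceeds the threshold by 10 dB.
After 10:1 compression the overshoot becomes 10/10 = 1 dB.
GR = overshoot in − overshoot out = 10 − 1 = 9 dB.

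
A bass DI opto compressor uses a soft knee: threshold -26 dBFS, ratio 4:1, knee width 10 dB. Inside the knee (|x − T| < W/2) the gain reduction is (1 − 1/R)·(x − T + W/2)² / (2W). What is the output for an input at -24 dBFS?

-25.8375 dBFS

x − T + W/2 = -24 − (-26) + 5 = 7.
GR = (1 − 1/4) × 7² / 20 = 0.75 × 49 / 20 = 1.8375 dB.
Output = -24 − 1.8375 = -25.8375 dBFS.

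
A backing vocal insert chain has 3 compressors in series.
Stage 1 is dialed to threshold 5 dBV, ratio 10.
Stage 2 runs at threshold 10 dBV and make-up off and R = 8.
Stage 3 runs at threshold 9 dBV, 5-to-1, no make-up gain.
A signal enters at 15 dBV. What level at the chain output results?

Stage 1: 10 dB above 5 dBV, reduced 10:1 to 1 dB above → 6 dBV.
Stage 2: 6 dBV ≤ 10 dBV, so stage 2 doesn't engage; output 6 dBV.
Stage 3: 6 dBV ≤ 9 dBV, so stage 3 doesn't engage; output 6 dBV.

6 dBV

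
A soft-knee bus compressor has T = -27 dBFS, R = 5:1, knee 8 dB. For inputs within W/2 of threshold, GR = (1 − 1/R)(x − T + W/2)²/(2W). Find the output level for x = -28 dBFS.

-28.45 dBFS

x − T + W/2 = -28 − (-27) + 4 = 3.
GR = (1 − 1/5) × 3² / 16 = 0.8 × 9 / 16 = 0.45 dB.
Output = -28 − 0.45 = -28.45 dBFS.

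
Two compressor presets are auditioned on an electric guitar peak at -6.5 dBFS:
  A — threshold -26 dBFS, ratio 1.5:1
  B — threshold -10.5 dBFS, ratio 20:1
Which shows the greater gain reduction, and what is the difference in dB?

A, by 2.7 dB

A: overshoot 19.5 dB → output overshoot 13 dB → GR 6.5 dB.
B: overshoot 4 dB → output overshoot 0.2 dB → GR 3.8 dB.
A reduces 2.7 dB more.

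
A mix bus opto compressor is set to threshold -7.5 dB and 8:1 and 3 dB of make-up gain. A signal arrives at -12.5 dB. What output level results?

-12.5 dB is 5 dB below the -7.5 dB threshold, so no gain reduction is applied.
Make-up gain adds 3 dB: -12.5 + 3 = -9.5 dB.

-9.5 dB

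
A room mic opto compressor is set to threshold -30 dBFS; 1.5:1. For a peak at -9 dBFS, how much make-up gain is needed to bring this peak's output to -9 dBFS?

The peak compresses to -30 + 21/1.5 = -16 dBFS.
To reach -9 dBFS requires -9 − (-16) = 7 dB of make-up.

7 dB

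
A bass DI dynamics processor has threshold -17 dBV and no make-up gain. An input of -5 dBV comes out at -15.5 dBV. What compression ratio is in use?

8:1

Input overshoot = -5 − (-17) = 12 dB; output overshoot = -15.5 − (-17) = 1.5 dB.
Ratio = 12 / 1.5 = 8.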